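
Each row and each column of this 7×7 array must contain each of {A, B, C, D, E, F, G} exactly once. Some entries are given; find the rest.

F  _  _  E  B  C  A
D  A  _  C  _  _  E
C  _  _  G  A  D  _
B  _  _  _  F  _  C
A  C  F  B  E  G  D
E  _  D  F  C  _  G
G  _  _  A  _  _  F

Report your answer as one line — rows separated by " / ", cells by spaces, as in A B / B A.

F D G E B C A / D A B C G F E / C F E G A D B / B G A D F E C / A C F B E G D / E B D F C A G / G E C A D B F

(r1,c3) = G
(r2,c3) = B
(r2,c5) = G
(r2,c6) = F
(r3,c3) = E
(r3,c7) = B
(r4,c3) = A
(r4,c4) = D
(r4,c6) = E
(r6,c2) = B
(r6,c6) = A
(r7,c3) = C
(r7,c5) = D
(r7,c6) = B
(r1,c2) = D
(r3,c2) = F
(r4,c2) = G
(r7,c2) = E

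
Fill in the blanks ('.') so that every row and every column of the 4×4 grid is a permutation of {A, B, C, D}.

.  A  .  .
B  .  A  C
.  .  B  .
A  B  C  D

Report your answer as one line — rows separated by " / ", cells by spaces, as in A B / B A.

(r1,c3) = D
(r1,c4) = B
(r2,c2) = D
(r3,c2) = C
(r3,c4) = A
(r1,c1) = C
(r3,c1) = D

C A D B / B D A C / D C B A / A B C D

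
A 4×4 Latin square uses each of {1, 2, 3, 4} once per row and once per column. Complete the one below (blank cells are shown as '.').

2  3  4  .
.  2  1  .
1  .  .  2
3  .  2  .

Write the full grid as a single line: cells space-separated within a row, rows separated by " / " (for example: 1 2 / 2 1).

Cell (r1,c4): row 1 has {2,3,4}; column 4 has {2} → 1.
Cell (r2,c1): row 2 has {1,2}; column 1 has {1,2,3} → 4.
Cell (r2,c4): row 2 has {1,2,4}; column 4 has {1,2} → 3.
Cell (r3,c2): row 3 has {1,2}; column 2 has {2,3} → 4.
Cell (r3,c3): row 3 has {1,2,4}; column 3 has {1,2,4} → 3.
Cell (r4,c2): row 4 has {2,3}; column 2 has {2,3,4} → 1.
Cell (r4,c4): row 4 has {1,2,3}; column 4 has {1,2,3} → 4.

2 3 4 1 / 4 2 1 3 / 1 4 3 2 / 3 1 2 4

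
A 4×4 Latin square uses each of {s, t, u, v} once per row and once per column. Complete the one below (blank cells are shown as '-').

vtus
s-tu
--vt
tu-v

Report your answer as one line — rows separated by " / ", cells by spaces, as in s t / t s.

v t u s / s v t u / u s v t / t u s v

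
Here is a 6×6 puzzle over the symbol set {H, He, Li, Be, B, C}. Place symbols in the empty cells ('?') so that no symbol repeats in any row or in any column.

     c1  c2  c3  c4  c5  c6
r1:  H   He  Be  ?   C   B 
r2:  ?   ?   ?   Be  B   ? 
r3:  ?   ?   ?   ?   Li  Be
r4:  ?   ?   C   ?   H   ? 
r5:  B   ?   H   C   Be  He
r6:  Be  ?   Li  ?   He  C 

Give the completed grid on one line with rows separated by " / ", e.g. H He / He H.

Cell (r1,c4): row 1 has {H,He,Be,B,C}; column 4 has {Be,C} → Li.
Cell (r2,c3): row 2 has {Be,B}; column 3 has {H,Li,Be,C} → He.
Cell (r3,c3): row 3 has {Li,Be}; column 3 has {H,He,Li,Be,C} → B.
Cell (r4,c6): row 4 has {H,C}; column 6 has {He,Be,B,C} → Li.
Cell (r5,c2): row 5 has {H,He,Be,B,C}; column 2 has {He} → Li.
Cell (r2,c6): row 2 has {He,Be,B}; column 6 has {He,Li,Be,B,C} → H.
Cell (r4,c1): row 4 has {H,Li,C}; column 1 has {H,Be,B} → He.
Cell (r4,c4): row 4 has {H,He,Li,C}; column 4 has {Li,Be,C} → B.
Cell (r6,c4): row 6 has {He,Li,Be,C}; column 4 has {Li,Be,B,C} → H.
Cell (r2,c2): row 2 has {H,He,Be,B}; column 2 has {He,Li} → C.
Cell (r3,c1): row 3 has {Li,Be,B}; column 1 has {H,He,Be,B} → C.
Cell (r3,c2): row 3 has {Li,Be,B,C}; column 2 has {He,Li,C} → H.
Cell (r3,c4): row 3 has {H,Li,Be,B,C}; column 4 has {H,Li,Be,B,C} → He.
Cell (r4,c2): row 4 has {H,He,Li,B,C}; column 2 has {H,He,Li,C} → Be.
Cell (r6,c2): row 6 has {H,He,Li,Be,C}; column 2 has {H,He,Li,Be,C} → B.
Cell (r2,c1): row 2 has {H,He,Be,B,C}; column 1 has {H,He,Be,B,C} → Li.

H He Be Li C B / Li C He Be B H / C H B He Li Be / He Be C B H Li / B Li H C Be He / Be B Li H He C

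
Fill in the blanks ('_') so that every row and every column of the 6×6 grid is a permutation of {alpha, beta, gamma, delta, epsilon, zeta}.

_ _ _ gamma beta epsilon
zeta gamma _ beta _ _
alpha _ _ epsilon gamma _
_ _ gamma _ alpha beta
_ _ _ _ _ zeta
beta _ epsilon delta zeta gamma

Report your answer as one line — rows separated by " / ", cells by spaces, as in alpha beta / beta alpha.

delta zeta alpha gamma beta epsilon / zeta gamma delta beta epsilon alpha / alpha beta zeta epsilon gamma delta / epsilon delta gamma zeta alpha beta / gamma epsilon beta alpha delta zeta / beta alpha epsilon delta zeta gamma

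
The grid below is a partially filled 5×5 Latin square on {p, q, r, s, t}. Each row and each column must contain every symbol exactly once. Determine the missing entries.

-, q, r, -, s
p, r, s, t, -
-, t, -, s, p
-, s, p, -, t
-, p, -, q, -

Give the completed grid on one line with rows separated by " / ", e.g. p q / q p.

(r1,c1) = t
(r1,c4) = p
(r2,c5) = q
(r3,c3) = q
(r4,c4) = r
(r5,c3) = t
(r5,c5) = r
(r3,c1) = r
(r4,c1) = q
(r5,c1) = s

t q r p s / p r s t q / r t q s p / q s p r t / s p t q r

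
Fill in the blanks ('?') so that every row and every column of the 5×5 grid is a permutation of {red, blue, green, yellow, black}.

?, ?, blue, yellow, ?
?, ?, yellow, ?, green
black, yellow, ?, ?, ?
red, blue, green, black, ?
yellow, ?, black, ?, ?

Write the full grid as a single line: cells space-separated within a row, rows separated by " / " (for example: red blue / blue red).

At row 1, column 1: row 1 has {blue,yellow}; column 1 has {red,yellow,black}; that leaves green.
At row 2, column 1: row 2 has {green,yellow}; column 1 has {red,green,yellow,black}; that leaves blue.
At row 2, column 4: row 2 has {blue,green,yellow}; column 4 has {yellow,black}; that leaves red.
At row 3, column 3: row 3 has {yellow,black}; column 3 has {blue,green,yellow,black}; that leaves red.
At row 3, column 5: row 3 has {red,yellow,black}; column 5 has {green}; that leaves blue.
At row 4, column 5: row 4 has {red,blue,green,black}; column 5 has {blue,green}; that leaves yellow.
At row 5, column 5: row 5 has {yellow,black}; column 5 has {blue,green,yellow}; that leaves red.
At row 1, column 5: row 1 has {blue,green,yellow}; column 5 has {red,blue,green,yellow}; that leaves black.
At row 2, column 2: row 2 has {red,blue,green,yellow}; column 2 has {blue,yellow}; that leaves black.
At row 3, column 4: row 3 has {red,blue,yellow,black}; column 4 has {red,yellow,black}; that leaves green.
At row 5, column 2: row 5 has {red,yellow,black}; column 2 has {blue,yellow,black}; that leaves green.
At row 5, column 4: row 5 has {red,green,yellow,black}; column 4 has {red,green,yellow,black}; that leaves blue.
At row 1, column 2: row 1 has {blue,green,yellow,black}; column 2 has {blue,green,yellow,black}; that leaves red.

green red blue yellow black / blue black yellow red green / black yellow red green blue / red blue green black yellow / yellow green black blue red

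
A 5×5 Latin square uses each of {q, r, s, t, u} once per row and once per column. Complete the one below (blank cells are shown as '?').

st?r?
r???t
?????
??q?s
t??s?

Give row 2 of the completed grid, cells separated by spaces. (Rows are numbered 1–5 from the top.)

r u s q t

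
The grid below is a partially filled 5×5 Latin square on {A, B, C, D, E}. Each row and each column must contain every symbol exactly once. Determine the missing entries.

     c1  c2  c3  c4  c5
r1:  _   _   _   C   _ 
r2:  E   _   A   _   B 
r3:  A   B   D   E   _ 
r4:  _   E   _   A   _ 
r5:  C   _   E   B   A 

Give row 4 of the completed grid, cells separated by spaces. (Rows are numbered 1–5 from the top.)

(r1,c3): row 1 has {C}; column 3 has {A,D,E}, so it must be B.
(r2,c4): row 2 has {A,B,E}; column 4 has {A,B,C,E}, so it must be D.
(r3,c5): row 3 has {A,B,D,E}; column 5 has {A,B}, so it must be C.
(r4,c3): row 4 has {A,E}; column 3 has {A,B,D,E}, so it must be C.
(r4,c5): row 4 has {A,C,E}; column 5 has {A,B,C}, so it must be D.
(r5,c2): row 5 has {A,B,C,E}; column 2 has {B,E}, so it must be D.
(r1,c1): row 1 has {B,C}; column 1 has {A,C,E}, so it must be D.
(r1,c2): row 1 has {B,C,D}; column 2 has {B,D,E}, so it must be A.
(r1,c5): row 1 has {A,B,C,D}; column 5 has {A,B,C,D}, so it must be E.
(r2,c2): row 2 has {A,B,D,E}; column 2 has {A,B,D,E}, so it must be C.
(r4,c1): row 4 has {A,C,D,E}; column 1 has {A,C,D,E}, so it must be B.

B E C A D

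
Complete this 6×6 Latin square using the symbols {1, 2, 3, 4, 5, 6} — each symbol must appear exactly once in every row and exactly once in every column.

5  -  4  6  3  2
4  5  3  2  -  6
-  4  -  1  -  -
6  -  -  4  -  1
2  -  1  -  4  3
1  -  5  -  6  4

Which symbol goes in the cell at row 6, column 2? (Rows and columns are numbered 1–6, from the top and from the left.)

2

(r1,c2) = 1
(r2,c5) = 1
(r3,c1) = 3
(r3,c6) = 5
(r4,c3) = 2
(r4,c5) = 5
(r5,c2) = 6
(r5,c4) = 5
(r6,c4) = 3
(r3,c3) = 6
(r3,c5) = 2
(r4,c2) = 3
(r6,c2) = 2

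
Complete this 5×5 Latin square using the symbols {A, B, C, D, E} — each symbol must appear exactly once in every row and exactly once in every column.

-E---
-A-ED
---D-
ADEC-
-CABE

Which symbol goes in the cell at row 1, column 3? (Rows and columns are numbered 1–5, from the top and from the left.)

D

row 1 has {E}; column 4 has {B,C,D,E} — only A is left for (r1,c4).
row 3 has {D}; column 2 has {A,C,D,E} — only B is left for (r3,c2).
row 3 has {B,D}; column 3 has {A,E} — only C is left for (r3,c3).
row 3 has {B,C,D}; column 5 has {D,E} — only A is left for (r3,c5).
row 4 has {A,C,D,E}; column 5 has {A,D,E} — only B is left for (r4,c5).
row 5 has {A,B,C,E}; column 1 has {A} — only D is left for (r5,c1).
row 1 has {A,E}; column 5 has {A,B,D,E} — only C is left for (r1,c5).
row 2 has {A,D,E}; column 3 has {A,C,E} — only B is left for (r2,c3).
row 3 has {A,B,C,D}; column 1 has {A,D} — only E is left for (r3,c1).
row 1 has {A,C,E}; column 1 has {A,D,E} — only B is left for (r1,c1).
row 1 has {A,B,C,E}; column 3 has {A,B,C,E} — only D is left for (r1,c3).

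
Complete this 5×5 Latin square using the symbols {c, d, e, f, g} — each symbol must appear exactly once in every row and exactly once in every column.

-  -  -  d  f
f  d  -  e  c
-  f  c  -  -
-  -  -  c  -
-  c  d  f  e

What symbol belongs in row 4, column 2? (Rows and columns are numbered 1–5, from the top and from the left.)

row 2 has {c,d,e,f}; column 3 has {c,d} — only g is left for (r2,c3).
row 3 has {c,f}; column 4 has {c,d,e,f} — only g is left for (r3,c4).
row 3 has {c,f,g}; column 5 has {c,e,f} — only d is left for (r3,c5).
row 4 has {c}; column 5 has {c,d,e,f} — only g is left for (r4,c5).
row 5 has {c,d,e,f}; column 1 has {f} — only g is left for (r5,c1).
row 1 has {d,f}; column 3 has {c,d,g} — only e is left for (r1,c3).
row 3 has {c,d,f,g}; column 1 has {f,g} — only e is left for (r3,c1).
row 4 has {c,g}; column 1 has {e,f,g} — only d is left for (r4,c1).
row 4 has {c,d,g}; column 2 has {c,d,f} — only e is left for (r4,c2).

e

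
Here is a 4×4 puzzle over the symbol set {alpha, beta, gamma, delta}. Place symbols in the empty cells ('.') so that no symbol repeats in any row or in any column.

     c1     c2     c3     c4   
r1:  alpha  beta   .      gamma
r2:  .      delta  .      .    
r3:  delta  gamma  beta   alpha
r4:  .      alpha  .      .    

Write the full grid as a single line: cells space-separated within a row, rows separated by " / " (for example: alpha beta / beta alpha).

row 1 has {alpha,beta,gamma}; column 3 has {beta} — only delta is left for (r1,c3).
row 2 has {delta}; column 4 has {alpha,gamma} — only beta is left for (r2,c4).
row 4 has {alpha}; column 3 has {beta,delta} — only gamma is left for (r4,c3).
row 4 has {alpha,gamma}; column 4 has {alpha,beta,gamma} — only delta is left for (r4,c4).
row 2 has {beta,delta}; column 1 has {alpha,delta} — only gamma is left for (r2,c1).
row 2 has {beta,gamma,delta}; column 3 has {beta,gamma,delta} — only alpha is left for (r2,c3).
row 4 has {alpha,gamma,delta}; column 1 has {alpha,gamma,delta} — only beta is left for (r4,c1).

alpha beta delta gamma / gamma delta alpha beta / delta gamma beta alpha / beta alpha gamma delta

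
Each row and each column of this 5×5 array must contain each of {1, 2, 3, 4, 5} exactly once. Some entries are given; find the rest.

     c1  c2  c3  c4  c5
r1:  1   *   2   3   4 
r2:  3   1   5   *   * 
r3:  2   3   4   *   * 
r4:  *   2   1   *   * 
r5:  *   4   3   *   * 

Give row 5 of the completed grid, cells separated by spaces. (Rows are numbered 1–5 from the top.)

5 4 3 2 1

(r1,c2) = 5
(r2,c5) = 2
(r5,c1) = 5
(r5,c5) = 1
(r2,c4) = 4
(r3,c5) = 5
(r4,c1) = 4
(r4,c4) = 5
(r4,c5) = 3
(r5,c4) = 2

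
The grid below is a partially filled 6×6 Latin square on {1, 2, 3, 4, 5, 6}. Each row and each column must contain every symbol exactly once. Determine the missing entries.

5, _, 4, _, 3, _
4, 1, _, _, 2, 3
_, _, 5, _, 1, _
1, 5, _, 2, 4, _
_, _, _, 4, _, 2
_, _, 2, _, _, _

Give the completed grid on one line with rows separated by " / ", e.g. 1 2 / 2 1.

5 2 4 6 3 1 / 4 1 6 5 2 3 / 2 6 5 3 1 4 / 1 5 3 2 4 6 / 6 3 1 4 5 2 / 3 4 2 1 6 5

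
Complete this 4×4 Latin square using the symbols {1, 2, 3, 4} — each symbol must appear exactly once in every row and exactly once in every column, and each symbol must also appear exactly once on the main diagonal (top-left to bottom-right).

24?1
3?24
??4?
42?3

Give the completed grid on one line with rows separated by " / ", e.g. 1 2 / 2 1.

2 4 3 1 / 3 1 2 4 / 1 3 4 2 / 4 2 1 3

(r1,c3) = 3
(r2,c2) = 1
(r3,c1) = 1
(r3,c2) = 3
(r3,c4) = 2
(r4,c3) = 1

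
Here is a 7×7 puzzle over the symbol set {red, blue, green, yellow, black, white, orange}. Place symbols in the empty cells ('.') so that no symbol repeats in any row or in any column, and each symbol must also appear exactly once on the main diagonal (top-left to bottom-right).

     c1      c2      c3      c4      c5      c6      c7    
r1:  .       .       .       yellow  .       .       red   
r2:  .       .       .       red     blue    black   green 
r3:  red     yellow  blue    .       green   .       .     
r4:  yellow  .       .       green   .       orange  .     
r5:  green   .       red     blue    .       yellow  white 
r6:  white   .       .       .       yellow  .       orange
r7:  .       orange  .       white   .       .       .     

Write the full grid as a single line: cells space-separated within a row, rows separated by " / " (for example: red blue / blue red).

black green orange yellow white blue red / orange white yellow red blue black green / red yellow blue orange green white black / yellow red white green black orange blue / green black red blue orange yellow white / white blue green black yellow red orange / blue orange black white red green yellow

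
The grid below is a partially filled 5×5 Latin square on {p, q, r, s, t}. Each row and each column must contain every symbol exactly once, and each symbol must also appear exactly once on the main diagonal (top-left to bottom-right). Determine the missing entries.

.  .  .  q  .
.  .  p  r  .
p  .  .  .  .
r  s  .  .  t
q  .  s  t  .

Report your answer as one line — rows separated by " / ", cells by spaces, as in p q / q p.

s t r q p / t q p r s / p r t s q / r s q p t / q p s t r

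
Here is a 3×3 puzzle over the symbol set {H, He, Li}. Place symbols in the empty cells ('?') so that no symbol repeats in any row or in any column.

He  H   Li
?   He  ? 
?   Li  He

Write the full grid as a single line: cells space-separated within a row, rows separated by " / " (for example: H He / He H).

At row 2, column 3: row 2 has {He}; column 3 has {He,Li}; that leaves H.
At row 3, column 1: row 3 has {He,Li}; column 1 has {He}; that leaves H.
At row 2, column 1: row 2 has {H,He}; column 1 has {H,He}; that leaves Li.

He H Li / Li He H / H Li He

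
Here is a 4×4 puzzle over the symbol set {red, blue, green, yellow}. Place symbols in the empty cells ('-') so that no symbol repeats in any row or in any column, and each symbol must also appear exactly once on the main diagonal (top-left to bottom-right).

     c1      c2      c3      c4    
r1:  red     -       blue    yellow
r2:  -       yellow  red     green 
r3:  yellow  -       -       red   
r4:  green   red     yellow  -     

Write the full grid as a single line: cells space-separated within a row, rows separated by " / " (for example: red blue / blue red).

red green blue yellow / blue yellow red green / yellow blue green red / green red yellow blue

Cell (r1,c2): row 1 has {red,blue,yellow}; column 2 has {red,yellow} → green.
Cell (r2,c1): row 2 has {red,green,yellow}; column 1 has {red,green,yellow} → blue.
Cell (r3,c2): row 3 has {red,yellow}; column 2 has {red,green,yellow} → blue.
Cell (r3,c3): row 3 has {red,blue,yellow}; column 3 has {red,blue,yellow}; the diagonal has {red,yellow} → green.
Cell (r4,c4): row 4 has {red,green,yellow}; column 4 has {red,green,yellow}; the diagonal has {red,green,yellow} → blue.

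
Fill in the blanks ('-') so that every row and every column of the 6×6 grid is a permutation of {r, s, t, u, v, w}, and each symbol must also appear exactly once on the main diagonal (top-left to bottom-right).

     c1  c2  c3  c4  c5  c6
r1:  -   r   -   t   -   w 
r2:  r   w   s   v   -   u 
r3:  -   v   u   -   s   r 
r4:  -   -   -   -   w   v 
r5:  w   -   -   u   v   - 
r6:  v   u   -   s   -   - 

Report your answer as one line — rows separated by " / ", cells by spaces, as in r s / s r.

(r1,c1) = s
(r1,c3) = v
(r1,c5) = u
(r2,c5) = t
(r3,c1) = t
(r3,c4) = w
(r4,c1) = u
(r4,c4) = r
(r6,c5) = r
(r6,c6) = t
(r4,c3) = t
(r5,c3) = r
(r5,c6) = s
(r6,c3) = w
(r4,c2) = s
(r5,c2) = t

s r v t u w / r w s v t u / t v u w s r / u s t r w v / w t r u v s / v u w s r t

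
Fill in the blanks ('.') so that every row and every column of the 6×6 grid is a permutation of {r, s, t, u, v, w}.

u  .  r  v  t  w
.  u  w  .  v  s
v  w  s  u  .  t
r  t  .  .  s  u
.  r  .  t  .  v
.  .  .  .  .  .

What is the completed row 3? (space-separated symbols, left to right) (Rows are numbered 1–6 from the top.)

At row 1, column 2: row 1 has {r,t,u,v,w}; column 2 has {r,t,u,w}; that leaves s.
At row 2, column 1: row 2 has {s,u,v,w}; column 1 has {r,u,v}; that leaves t.
At row 2, column 4: row 2 has {s,t,u,v,w}; column 4 has {t,u,v}; that leaves r.
At row 3, column 5: row 3 has {s,t,u,v,w}; column 5 has {s,t,v}; that leaves r.

v w s u r t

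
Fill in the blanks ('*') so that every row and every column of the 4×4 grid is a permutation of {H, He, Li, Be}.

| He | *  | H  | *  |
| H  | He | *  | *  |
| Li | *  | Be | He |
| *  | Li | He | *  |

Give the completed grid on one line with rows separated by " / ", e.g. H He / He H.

He Be H Li / H He Li Be / Li H Be He / Be Li He H

row 1 has {H,He}; column 2 has {He,Li} — only Be is left for (r1,c2).
row 1 has {H,He,Be}; column 4 has {He} — only Li is left for (r1,c4).
row 2 has {H,He}; column 3 has {H,He,Be} — only Li is left for (r2,c3).
row 2 has {H,He,Li}; column 4 has {He,Li} — only Be is left for (r2,c4).
row 3 has {He,Li,Be}; column 2 has {He,Li,Be} — only H is left for (r3,c2).
row 4 has {He,Li}; column 1 has {H,He,Li} — only Be is left for (r4,c1).
row 4 has {He,Li,Be}; column 4 has {He,Li,Be} — only H is left for (r4,c4).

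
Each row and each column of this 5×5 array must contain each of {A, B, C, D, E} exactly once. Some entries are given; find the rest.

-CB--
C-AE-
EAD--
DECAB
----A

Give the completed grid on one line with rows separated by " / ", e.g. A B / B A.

A C B D E / C B A E D / E A D B C / D E C A B / B D E C A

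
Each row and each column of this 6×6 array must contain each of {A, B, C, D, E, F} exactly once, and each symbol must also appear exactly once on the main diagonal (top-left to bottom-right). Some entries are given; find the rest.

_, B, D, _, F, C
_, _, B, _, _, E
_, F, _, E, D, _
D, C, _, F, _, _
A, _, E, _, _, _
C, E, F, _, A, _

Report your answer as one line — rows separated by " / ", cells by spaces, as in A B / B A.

E B D A F C / F A B D C E / B F C E D A / D C A F E B / A D E C B F / C E F B A D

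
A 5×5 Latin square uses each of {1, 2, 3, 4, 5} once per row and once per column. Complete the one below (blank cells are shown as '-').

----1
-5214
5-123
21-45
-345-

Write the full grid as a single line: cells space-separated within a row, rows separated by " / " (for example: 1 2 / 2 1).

(r1,c4): row 1 has {1}; column 4 has {1,2,4,5}, so it must be 3.
(r2,c1): row 2 has {1,2,4,5}; column 1 has {2,5}, so it must be 3.
(r3,c2): row 3 has {1,2,3,5}; column 2 has {1,3,5}, so it must be 4.
(r4,c3): row 4 has {1,2,4,5}; column 3 has {1,2,4}, so it must be 3.
(r5,c1): row 5 has {3,4,5}; column 1 has {2,3,5}, so it must be 1.
(r5,c5): row 5 has {1,3,4,5}; column 5 has {1,3,4,5}, so it must be 2.
(r1,c1): row 1 has {1,3}; column 1 has {1,2,3,5}, so it must be 4.
(r1,c2): row 1 has {1,3,4}; column 2 has {1,3,4,5}, so it must be 2.
(r1,c3): row 1 has {1,2,3,4}; column 3 has {1,2,3,4}, so it must be 5.

4 2 5 3 1 / 3 5 2 1 4 / 5 4 1 2 3 / 2 1 3 4 5 / 1 3 4 5 2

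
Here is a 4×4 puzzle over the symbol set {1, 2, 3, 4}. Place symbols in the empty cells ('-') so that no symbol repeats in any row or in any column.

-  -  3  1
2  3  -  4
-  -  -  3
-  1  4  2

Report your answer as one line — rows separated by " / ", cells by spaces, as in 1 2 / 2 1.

4 2 3 1 / 2 3 1 4 / 1 4 2 3 / 3 1 4 2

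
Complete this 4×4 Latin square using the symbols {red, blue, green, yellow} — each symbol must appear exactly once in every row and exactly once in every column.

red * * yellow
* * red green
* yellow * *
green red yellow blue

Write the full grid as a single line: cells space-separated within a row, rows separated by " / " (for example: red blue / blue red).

(r2,c2) = blue
(r3,c1) = blue
(r3,c3) = green
(r3,c4) = red
(r1,c2) = green
(r1,c3) = blue
(r2,c1) = yellow

red green blue yellow / yellow blue red green / blue yellow green red / green red yellow blue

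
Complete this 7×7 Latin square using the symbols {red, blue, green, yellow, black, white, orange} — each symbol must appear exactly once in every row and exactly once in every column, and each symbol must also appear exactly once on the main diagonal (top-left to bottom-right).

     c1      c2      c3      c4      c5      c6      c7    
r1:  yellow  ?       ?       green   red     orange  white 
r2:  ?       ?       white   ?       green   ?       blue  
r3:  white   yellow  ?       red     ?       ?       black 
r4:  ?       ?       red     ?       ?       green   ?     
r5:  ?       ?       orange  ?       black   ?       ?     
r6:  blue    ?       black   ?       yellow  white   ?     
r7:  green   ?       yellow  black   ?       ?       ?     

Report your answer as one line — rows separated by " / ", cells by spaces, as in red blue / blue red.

(r1,c3) = blue
(r3,c3) = green
(r3,c6) = blue
(r5,c1) = red
(r5,c6) = yellow
(r5,c7) = green
(r6,c4) = orange
(r6,c7) = red
(r7,c6) = red
(r7,c7) = orange
(r1,c2) = black
(r2,c2) = red
(r2,c4) = yellow
(r2,c6) = black
(r3,c5) = orange
(r4,c4) = blue
(r4,c5) = white
(r4,c7) = yellow
(r5,c4) = white
(r6,c2) = green
(r7,c5) = blue
(r2,c1) = orange
(r4,c1) = black
(r4,c2) = orange
(r5,c2) = blue
(r7,c2) = white

yellow black blue green red orange white / orange red white yellow green black blue / white yellow green red orange blue black / black orange red blue white green yellow / red blue orange white black yellow green / blue green black orange yellow white red / green white yellow black blue red orange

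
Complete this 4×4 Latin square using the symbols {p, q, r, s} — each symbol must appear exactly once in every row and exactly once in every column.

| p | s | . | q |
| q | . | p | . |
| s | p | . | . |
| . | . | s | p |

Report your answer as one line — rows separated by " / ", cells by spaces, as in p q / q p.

p s r q / q r p s / s p q r / r q s p

Cell (r1,c3): row 1 has {p,q,s}; column 3 has {p,s} → r.
Cell (r2,c2): row 2 has {p,q}; column 2 has {p,s} → r.
Cell (r2,c4): row 2 has {p,q,r}; column 4 has {p,q} → s.
Cell (r3,c3): row 3 has {p,s}; column 3 has {p,r,s} → q.
Cell (r3,c4): row 3 has {p,q,s}; column 4 has {p,q,s} → r.
Cell (r4,c1): row 4 has {p,s}; column 1 has {p,q,s} → r.
Cell (r4,c2): row 4 has {p,r,s}; column 2 has {p,r,s} → q.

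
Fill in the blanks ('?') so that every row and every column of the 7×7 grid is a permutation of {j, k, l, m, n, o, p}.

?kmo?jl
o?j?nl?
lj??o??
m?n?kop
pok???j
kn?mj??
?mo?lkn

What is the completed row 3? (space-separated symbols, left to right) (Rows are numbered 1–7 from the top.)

(r1,c1) = n
(r1,c5) = p
(r2,c2) = p
(r2,c4) = k
(r2,c7) = m
(r3,c3) = p
(r3,c4) = n
(r3,c6) = m
(r3,c7) = k

l j p n o m k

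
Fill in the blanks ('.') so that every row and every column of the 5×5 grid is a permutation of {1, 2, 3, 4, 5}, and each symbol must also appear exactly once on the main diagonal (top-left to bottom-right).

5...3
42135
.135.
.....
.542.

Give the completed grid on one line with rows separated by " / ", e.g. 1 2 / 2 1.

5 4 2 1 3 / 4 2 1 3 5 / 2 1 3 5 4 / 1 3 5 4 2 / 3 5 4 2 1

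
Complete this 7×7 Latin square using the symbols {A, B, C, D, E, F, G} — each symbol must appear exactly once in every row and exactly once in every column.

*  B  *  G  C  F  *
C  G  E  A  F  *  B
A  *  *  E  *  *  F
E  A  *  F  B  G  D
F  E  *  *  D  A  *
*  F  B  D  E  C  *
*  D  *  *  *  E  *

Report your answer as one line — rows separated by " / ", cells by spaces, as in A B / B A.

D B A G C F E / C G E A F D B / A C D E G B F / E A C F B G D / F E G B D A C / G F B D E C A / B D F C A E G

row 1 has {B,C,F,G}; column 1 has {A,C,E,F} — only D is left for (r1,c1).
row 1 has {B,C,D,F,G}; column 3 has {B,E} — only A is left for (r1,c3).
row 1 has {A,B,C,D,F,G}; column 7 has {B,D,F} — only E is left for (r1,c7).
row 2 has {A,B,C,E,F,G}; column 6 has {A,C,E,F,G} — only D is left for (r2,c6).
row 3 has {A,E,F}; column 2 has {A,B,D,E,F,G} — only C is left for (r3,c2).
row 3 has {A,C,E,F}; column 5 has {B,C,D,E,F} — only G is left for (r3,c5).
row 3 has {A,C,E,F,G}; column 6 has {A,C,D,E,F,G} — only B is left for (r3,c6).
row 4 has {A,B,D,E,F,G}; column 3 has {A,B,E} — only C is left for (r4,c3).
row 5 has {A,D,E,F}; column 3 has {A,B,C,E} — only G is left for (r5,c3).
row 5 has {A,D,E,F,G}; column 7 has {B,D,E,F} — only C is left for (r5,c7).
row 6 has {B,C,D,E,F}; column 1 has {A,C,D,E,F} — only G is left for (r6,c1).
row 6 has {B,C,D,E,F,G}; column 7 has {B,C,D,E,F} — only A is left for (r6,c7).
row 7 has {D,E}; column 1 has {A,C,D,E,F,G} — only B is left for (r7,c1).
row 7 has {B,D,E}; column 3 has {A,B,C,E,G} — only F is left for (r7,c3).
row 7 has {B,D,E,F}; column 4 has {A,D,E,F,G} — only C is left for (r7,c4).
row 7 has {B,C,D,E,F}; column 5 has {B,C,D,E,F,G} — only A is left for (r7,c5).
row 7 has {A,B,C,D,E,F}; column 7 has {A,B,C,D,E,F} — only G is left for (r7,c7).
row 3 has {A,B,C,E,F,G}; column 3 has {A,B,C,E,F,G} — only D is left for (r3,c3).
row 5 has {A,C,D,E,F,G}; column 4 has {A,C,D,E,F,G} — only B is left for (r5,c4).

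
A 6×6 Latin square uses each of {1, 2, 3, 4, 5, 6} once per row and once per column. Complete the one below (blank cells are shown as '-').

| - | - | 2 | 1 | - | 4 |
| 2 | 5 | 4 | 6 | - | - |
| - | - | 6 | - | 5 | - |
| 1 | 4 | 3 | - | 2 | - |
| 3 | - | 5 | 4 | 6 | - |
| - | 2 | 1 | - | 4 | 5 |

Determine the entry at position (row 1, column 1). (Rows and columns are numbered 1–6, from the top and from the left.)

(r1,c5) = 3
(r2,c5) = 1
(r2,c6) = 3
(r3,c1) = 4
(r4,c4) = 5
(r4,c6) = 6
(r5,c2) = 1
(r5,c6) = 2
(r6,c1) = 6
(r6,c4) = 3
(r1,c1) = 5

5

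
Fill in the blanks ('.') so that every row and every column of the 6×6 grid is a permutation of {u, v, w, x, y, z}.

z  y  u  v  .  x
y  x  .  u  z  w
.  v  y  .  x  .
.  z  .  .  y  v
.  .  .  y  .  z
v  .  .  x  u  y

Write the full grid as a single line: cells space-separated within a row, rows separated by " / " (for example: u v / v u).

z y u v w x / y x v u z w / w v y z x u / u z x w y v / x u w y v z / v w z x u y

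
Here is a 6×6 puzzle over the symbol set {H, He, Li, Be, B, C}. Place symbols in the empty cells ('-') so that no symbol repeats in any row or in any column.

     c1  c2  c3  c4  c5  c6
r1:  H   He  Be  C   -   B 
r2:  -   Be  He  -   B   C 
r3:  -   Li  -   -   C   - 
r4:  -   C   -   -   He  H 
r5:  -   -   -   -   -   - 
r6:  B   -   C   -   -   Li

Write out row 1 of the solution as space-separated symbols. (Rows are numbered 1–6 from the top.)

H He Be C Li B

At row 1, column 5: row 1 has {H,He,Be,B,C}; column 5 has {He,B,C}; that leaves Li.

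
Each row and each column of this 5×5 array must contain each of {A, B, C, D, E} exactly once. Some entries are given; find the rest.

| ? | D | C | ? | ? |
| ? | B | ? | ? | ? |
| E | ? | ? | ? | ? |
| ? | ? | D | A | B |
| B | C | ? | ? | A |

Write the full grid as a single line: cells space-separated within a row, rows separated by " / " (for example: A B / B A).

A D C B E / D B A E C / E A B C D / C E D A B / B C E D A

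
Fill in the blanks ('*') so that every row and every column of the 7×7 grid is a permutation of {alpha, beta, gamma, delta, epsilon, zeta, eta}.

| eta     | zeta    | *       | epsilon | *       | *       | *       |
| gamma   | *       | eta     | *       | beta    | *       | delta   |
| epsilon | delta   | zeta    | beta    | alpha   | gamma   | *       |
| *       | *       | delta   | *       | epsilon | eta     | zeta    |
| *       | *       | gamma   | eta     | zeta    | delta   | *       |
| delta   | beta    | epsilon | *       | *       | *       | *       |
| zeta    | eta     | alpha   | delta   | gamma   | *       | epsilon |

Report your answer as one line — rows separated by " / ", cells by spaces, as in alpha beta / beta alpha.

eta zeta beta epsilon delta alpha gamma / gamma alpha eta zeta beta epsilon delta / epsilon delta zeta beta alpha gamma eta / beta gamma delta alpha epsilon eta zeta / alpha epsilon gamma eta zeta delta beta / delta beta epsilon gamma eta zeta alpha / zeta eta alpha delta gamma beta epsilon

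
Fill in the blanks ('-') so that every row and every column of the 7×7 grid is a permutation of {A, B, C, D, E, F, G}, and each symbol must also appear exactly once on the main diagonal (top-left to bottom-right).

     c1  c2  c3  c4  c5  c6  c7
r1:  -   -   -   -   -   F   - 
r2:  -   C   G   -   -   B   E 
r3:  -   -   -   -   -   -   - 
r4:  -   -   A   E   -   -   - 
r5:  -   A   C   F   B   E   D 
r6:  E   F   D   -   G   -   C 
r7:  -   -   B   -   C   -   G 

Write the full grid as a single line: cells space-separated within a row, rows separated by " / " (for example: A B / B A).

D G E C A F B / A C G D F B E / B D F G E C A / C B A E D G F / G A C F B E D / E F D B G A C / F E B A C D G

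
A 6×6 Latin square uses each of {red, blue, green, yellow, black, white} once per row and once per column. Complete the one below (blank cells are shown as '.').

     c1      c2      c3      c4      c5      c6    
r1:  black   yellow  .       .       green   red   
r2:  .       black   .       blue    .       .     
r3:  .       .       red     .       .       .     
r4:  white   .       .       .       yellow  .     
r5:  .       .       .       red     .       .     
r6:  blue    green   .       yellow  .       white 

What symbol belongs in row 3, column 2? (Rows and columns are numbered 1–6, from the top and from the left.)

(r1,c4) = white
(r6,c3) = black
(r6,c5) = red
(r1,c3) = blue
(r2,c5) = white
(r4,c3) = green
(r4,c4) = black
(r4,c6) = blue
(r2,c3) = yellow
(r2,c6) = green
(r3,c4) = green
(r4,c2) = red
(r5,c3) = white
(r2,c1) = red
(r3,c1) = yellow
(r3,c6) = black
(r5,c1) = green
(r5,c2) = blue
(r5,c5) = black
(r5,c6) = yellow
(r3,c2) = white

white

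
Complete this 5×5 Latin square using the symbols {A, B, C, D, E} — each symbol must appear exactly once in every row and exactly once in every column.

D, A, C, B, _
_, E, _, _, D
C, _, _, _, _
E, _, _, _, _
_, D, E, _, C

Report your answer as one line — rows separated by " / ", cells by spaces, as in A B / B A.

D A C B E / A E B C D / C B D E A / E C A D B / B D E A C

Cell (r1,c5): row 1 has {A,B,C,D}; column 5 has {C,D} → E.
Cell (r3,c2): row 3 has {C}; column 2 has {A,D,E} → B.
Cell (r3,c5): row 3 has {B,C}; column 5 has {C,D,E} → A.
Cell (r4,c2): row 4 has {E}; column 2 has {A,B,D,E} → C.
Cell (r4,c5): row 4 has {C,E}; column 5 has {A,C,D,E} → B.
Cell (r5,c4): row 5 has {C,D,E}; column 4 has {B} → A.
Cell (r2,c4): row 2 has {D,E}; column 4 has {A,B} → C.
Cell (r3,c3): row 3 has {A,B,C}; column 3 has {C,E} → D.
Cell (r3,c4): row 3 has {A,B,C,D}; column 4 has {A,B,C} → E.
Cell (r4,c3): row 4 has {B,C,E}; column 3 has {C,D,E} → A.
Cell (r4,c4): row 4 has {A,B,C,E}; column 4 has {A,B,C,E} → D.
Cell (r5,c1): row 5 has {A,C,D,E}; column 1 has {C,D,E} → B.
Cell (r2,c1): row 2 has {C,D,E}; column 1 has {B,C,D,E} → A.
Cell (r2,c3): row 2 has {A,C,D,E}; column 3 has {A,C,D,E} → B.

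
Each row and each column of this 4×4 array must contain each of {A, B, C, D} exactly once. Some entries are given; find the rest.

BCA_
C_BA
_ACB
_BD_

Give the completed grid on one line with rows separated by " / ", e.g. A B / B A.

(r1,c4) = D
(r2,c2) = D
(r3,c1) = D
(r4,c1) = A
(r4,c4) = C

B C A D / C D B A / D A C B / A B D C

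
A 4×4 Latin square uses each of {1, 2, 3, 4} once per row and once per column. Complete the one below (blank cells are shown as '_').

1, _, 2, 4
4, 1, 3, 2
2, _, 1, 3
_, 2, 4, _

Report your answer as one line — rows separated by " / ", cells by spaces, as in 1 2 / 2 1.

(r1,c2): row 1 has {1,2,4}; column 2 has {1,2}, so it must be 3.
(r3,c2): row 3 has {1,2,3}; column 2 has {1,2,3}, so it must be 4.
(r4,c1): row 4 has {2,4}; column 1 has {1,2,4}, so it must be 3.
(r4,c4): row 4 has {2,3,4}; column 4 has {2,3,4}, so it must be 1.

1 3 2 4 / 4 1 3 2 / 2 4 1 3 / 3 2 4 1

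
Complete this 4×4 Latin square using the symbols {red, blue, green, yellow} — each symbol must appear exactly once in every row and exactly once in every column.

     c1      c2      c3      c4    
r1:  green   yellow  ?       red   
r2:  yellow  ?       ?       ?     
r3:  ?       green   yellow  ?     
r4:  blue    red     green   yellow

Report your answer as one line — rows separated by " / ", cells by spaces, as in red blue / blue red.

green yellow blue red / yellow blue red green / red green yellow blue / blue red green yellow

(r1,c3) = blue
(r2,c2) = blue
(r2,c3) = red
(r2,c4) = green
(r3,c1) = red
(r3,c4) = blue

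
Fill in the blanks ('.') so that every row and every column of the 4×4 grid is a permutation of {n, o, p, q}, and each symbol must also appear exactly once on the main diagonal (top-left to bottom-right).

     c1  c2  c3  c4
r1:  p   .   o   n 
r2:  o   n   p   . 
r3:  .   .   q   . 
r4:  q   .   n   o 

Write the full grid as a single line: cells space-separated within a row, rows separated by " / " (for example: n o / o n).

p q o n / o n p q / n o q p / q p n o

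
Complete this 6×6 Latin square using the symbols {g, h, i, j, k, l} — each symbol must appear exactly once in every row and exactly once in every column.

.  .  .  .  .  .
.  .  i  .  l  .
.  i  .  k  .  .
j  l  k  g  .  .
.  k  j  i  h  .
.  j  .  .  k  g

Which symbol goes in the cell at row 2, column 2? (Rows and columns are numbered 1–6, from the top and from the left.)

g

Cell (r4,c5): row 4 has {g,j,k,l}; column 5 has {h,k,l} → i.
Cell (r4,c6): row 4 has {g,i,j,k,l}; column 6 has {g} → h.
Cell (r5,c6): row 5 has {h,i,j,k}; column 6 has {g,h} → l.
Cell (r3,c6): row 3 has {i,k}; column 6 has {g,h,l} → j.
Cell (r5,c1): row 5 has {h,i,j,k,l}; column 1 has {j} → g.
Cell (r2,c6): row 2 has {i,l}; column 6 has {g,h,j,l} → k.
Cell (r3,c5): row 3 has {i,j,k}; column 5 has {h,i,k,l} → g.
Cell (r1,c5): row 1 is empty so far; column 5 has {g,h,i,k,l} → j.
Cell (r1,c6): row 1 has {j}; column 6 has {g,h,j,k,l} → i.
Cell (r2,c1): row 2 has {i,k,l}; column 1 has {g,j} → h.
Cell (r2,c2): row 2 has {h,i,k,l}; column 2 has {i,j,k,l} → g.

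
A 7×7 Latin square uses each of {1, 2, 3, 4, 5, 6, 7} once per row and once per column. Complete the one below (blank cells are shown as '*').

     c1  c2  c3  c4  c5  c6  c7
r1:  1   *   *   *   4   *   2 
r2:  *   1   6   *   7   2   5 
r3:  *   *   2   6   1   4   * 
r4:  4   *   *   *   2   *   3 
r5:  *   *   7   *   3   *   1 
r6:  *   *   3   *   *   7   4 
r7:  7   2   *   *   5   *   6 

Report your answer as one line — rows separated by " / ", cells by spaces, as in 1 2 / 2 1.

At row 1, column 3: row 1 has {1,2,4}; column 3 has {2,3,6,7}; that leaves 5.
At row 2, column 1: row 2 has {1,2,5,6,7}; column 1 has {1,4,7}; that leaves 3.
At row 2, column 4: row 2 has {1,2,3,5,6,7}; column 4 has {6}; that leaves 4.
At row 3, column 1: row 3 has {1,2,4,6}; column 1 has {1,3,4,7}; that leaves 5.
At row 3, column 7: row 3 has {1,2,4,5,6}; column 7 has {1,2,3,4,5,6}; that leaves 7.
At row 4, column 3: row 4 has {2,3,4}; column 3 has {2,3,5,6,7}; that leaves 1.
At row 6, column 5: row 6 has {3,4,7}; column 5 has {1,2,3,4,5,7}; that leaves 6.
At row 7, column 3: row 7 has {2,5,6,7}; column 3 has {1,2,3,5,6,7}; that leaves 4.
At row 3, column 2: row 3 has {1,2,4,5,6,7}; column 2 has {1,2}; that leaves 3.
At row 6, column 1: row 6 has {3,4,6,7}; column 1 has {1,3,4,5,7}; that leaves 2.
At row 6, column 2: row 6 has {2,3,4,6,7}; column 2 has {1,2,3}; that leaves 5.
At row 6, column 4: row 6 has {2,3,4,5,6,7}; column 4 has {4,6}; that leaves 1.
At row 7, column 4: row 7 has {2,4,5,6,7}; column 4 has {1,4,6}; that leaves 3.
At row 7, column 6: row 7 has {2,3,4,5,6,7}; column 6 has {2,4,7}; that leaves 1.
At row 1, column 4: row 1 has {1,2,4,5}; column 4 has {1,3,4,6}; that leaves 7.
At row 4, column 4: row 4 has {1,2,3,4}; column 4 has {1,3,4,6,7}; that leaves 5.
At row 4, column 6: row 4 has {1,2,3,4,5}; column 6 has {1,2,4,7}; that leaves 6.
At row 5, column 1: row 5 has {1,3,7}; column 1 has {1,2,3,4,5,7}; that leaves 6.
At row 5, column 2: row 5 has {1,3,6,7}; column 2 has {1,2,3,5}; that leaves 4.
At row 5, column 4: row 5 has {1,3,4,6,7}; column 4 has {1,3,4,5,6,7}; that leaves 2.
At row 5, column 6: row 5 has {1,2,3,4,6,7}; column 6 has {1,2,4,6,7}; that leaves 5.
At row 1, column 2: row 1 has {1,2,4,5,7}; column 2 has {1,2,3,4,5}; that leaves 6.
At row 1, column 6: row 1 has {1,2,4,5,6,7}; column 6 has {1,2,4,5,6,7}; that leaves 3.
At row 4, column 2: row 4 has {1,2,3,4,5,6}; column 2 has {1,2,3,4,5,6}; that leaves 7.

1 6 5 7 4 3 2 / 3 1 6 4 7 2 5 / 5 3 2 6 1 4 7 / 4 7 1 5 2 6 3 / 6 4 7 2 3 5 1 / 2 5 3 1 6 7 4 / 7 2 4 3 5 1 6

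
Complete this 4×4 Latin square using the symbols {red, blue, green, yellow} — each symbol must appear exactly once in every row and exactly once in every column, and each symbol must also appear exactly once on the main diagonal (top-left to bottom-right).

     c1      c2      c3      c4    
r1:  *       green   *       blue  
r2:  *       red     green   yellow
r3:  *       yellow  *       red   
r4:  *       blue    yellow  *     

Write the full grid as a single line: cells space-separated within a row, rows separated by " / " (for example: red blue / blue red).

yellow green red blue / blue red green yellow / green yellow blue red / red blue yellow green

At row 1, column 1: row 1 has {blue,green}; column 1 is empty so far; the diagonal has {red}; that leaves yellow.
At row 1, column 3: row 1 has {blue,green,yellow}; column 3 has {green,yellow}; that leaves red.
At row 2, column 1: row 2 has {red,green,yellow}; column 1 has {yellow}; that leaves blue.
At row 3, column 1: row 3 has {red,yellow}; column 1 has {blue,yellow}; that leaves green.
At row 3, column 3: row 3 has {red,green,yellow}; column 3 has {red,green,yellow}; the diagonal has {red,yellow}; that leaves blue.
At row 4, column 1: row 4 has {blue,yellow}; column 1 has {blue,green,yellow}; that leaves red.
At row 4, column 4: row 4 has {red,blue,yellow}; column 4 has {red,blue,yellow}; the diagonal has {red,blue,yellow}; that leaves green.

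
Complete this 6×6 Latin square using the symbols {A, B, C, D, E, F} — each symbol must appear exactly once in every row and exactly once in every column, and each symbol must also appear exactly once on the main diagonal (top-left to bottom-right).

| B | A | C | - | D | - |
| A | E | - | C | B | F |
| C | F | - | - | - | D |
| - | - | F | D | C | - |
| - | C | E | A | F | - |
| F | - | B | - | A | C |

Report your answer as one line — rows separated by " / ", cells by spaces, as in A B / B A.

B A C F D E / A E D C B F / C F A B E D / E B F D C A / D C E A F B / F D B E A C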